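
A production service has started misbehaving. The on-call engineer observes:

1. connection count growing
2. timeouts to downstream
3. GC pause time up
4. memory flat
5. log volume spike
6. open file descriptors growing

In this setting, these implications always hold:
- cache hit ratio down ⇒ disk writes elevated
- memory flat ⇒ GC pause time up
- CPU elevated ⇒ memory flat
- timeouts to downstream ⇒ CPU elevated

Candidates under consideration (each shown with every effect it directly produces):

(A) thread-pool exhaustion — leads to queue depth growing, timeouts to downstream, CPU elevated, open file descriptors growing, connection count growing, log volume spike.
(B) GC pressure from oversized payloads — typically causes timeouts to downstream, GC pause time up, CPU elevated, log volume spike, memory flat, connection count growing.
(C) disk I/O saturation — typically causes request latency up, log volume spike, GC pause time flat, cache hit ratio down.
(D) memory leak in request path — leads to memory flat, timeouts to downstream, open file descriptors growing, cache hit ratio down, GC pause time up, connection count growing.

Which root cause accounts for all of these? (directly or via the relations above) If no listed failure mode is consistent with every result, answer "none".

Testing each hypothesis:
(A) thread-pool exhaustion — connection count growing ✓; timeouts to downstream ✓; GC pause time up ✓ (via CPU elevated → memory flat → GC pause time up); memory flat ✓ (via CPU elevated → memory flat); log volume spike ✓; open file descriptors growing ✓
(B) GC pressure from oversized payloads — does not account for open file descriptors growing
(C) disk I/O saturation — fails on connection count growing, timeouts to downstream, GC pause time up, memory flat, open file descriptors growing (predicts GC pause time flat, not GC pause time up)
(D) memory leak in request path — does not account for log volume spike
(A) is the only candidate with no mismatches.

A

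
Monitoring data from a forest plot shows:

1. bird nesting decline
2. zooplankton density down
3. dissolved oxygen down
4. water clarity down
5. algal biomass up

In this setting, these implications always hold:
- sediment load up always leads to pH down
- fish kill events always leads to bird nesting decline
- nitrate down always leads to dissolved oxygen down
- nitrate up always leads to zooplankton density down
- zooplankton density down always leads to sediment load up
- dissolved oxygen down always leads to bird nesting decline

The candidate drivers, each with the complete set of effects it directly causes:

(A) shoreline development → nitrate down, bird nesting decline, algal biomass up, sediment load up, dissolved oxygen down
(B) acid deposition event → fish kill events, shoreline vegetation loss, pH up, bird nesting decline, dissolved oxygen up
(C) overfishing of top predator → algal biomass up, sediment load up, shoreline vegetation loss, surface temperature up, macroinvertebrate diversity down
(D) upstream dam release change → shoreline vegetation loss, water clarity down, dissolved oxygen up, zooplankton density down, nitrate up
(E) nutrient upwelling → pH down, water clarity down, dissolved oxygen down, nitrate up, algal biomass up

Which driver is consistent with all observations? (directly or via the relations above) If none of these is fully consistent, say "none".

E

Per-candidate check:
(A) shoreline development — bird nesting decline ✓; zooplankton density down ✗; dissolved oxygen down ✓; water clarity down ✗; algal biomass up ✓
(B) acid deposition event — bird nesting decline ✓; zooplankton density down ✗; dissolved oxygen down ✗; water clarity down ✗; algal biomass up ✗
(C) overfishing of top predator — does not account for bird nesting decline, zooplankton density down, dissolved oxygen down, water clarity down
(D) upstream dam release change — bird nesting decline ✗; zooplankton density down ✓; dissolved oxygen down ✗; water clarity down ✓; algal biomass up ✗
(E) nutrient upwelling — bird nesting decline ✓ (through dissolved oxygen down → bird nesting decline); zooplankton density down ✓ (through nitrate up → zooplankton density down); dissolved oxygen down ✓; water clarity down ✓; algal biomass up ✓
(E) alone accounts for all the evidence.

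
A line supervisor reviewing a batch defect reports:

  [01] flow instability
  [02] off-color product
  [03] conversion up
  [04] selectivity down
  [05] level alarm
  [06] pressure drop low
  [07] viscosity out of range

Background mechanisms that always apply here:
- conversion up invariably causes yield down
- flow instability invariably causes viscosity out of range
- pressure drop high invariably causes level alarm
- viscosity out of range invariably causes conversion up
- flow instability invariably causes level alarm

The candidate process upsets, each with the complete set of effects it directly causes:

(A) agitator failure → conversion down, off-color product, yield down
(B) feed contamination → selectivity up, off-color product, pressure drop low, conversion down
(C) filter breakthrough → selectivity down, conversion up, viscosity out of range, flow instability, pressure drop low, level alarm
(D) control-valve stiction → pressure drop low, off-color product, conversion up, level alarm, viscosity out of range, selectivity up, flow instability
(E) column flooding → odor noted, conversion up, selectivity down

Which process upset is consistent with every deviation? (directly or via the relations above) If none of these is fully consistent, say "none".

Testing each hypothesis:
(A) agitator failure — fails on flow instability, conversion up, selectivity down, level alarm, pressure drop low, viscosity out of range (predicts conversion down, not conversion up)
(B) feed contamination — fails on flow instability, conversion up, selectivity down, level alarm, viscosity out of range (predicts conversion down, not conversion up; predicts selectivity up, not selectivity down)
(C) filter breakthrough — does not account for off-color product
(D) control-valve stiction — flow instability ✓; off-color product ✓; conversion up ✓; selectivity down ✗; level alarm ✓; pressure drop low ✓; viscosity out of range ✓
(E) column flooding — flow instability ✗; off-color product ✗; conversion up ✓; selectivity down ✓; level alarm ✗; pressure drop low ✗; viscosity out of range ✗
No candidate is consistent with all observations.

none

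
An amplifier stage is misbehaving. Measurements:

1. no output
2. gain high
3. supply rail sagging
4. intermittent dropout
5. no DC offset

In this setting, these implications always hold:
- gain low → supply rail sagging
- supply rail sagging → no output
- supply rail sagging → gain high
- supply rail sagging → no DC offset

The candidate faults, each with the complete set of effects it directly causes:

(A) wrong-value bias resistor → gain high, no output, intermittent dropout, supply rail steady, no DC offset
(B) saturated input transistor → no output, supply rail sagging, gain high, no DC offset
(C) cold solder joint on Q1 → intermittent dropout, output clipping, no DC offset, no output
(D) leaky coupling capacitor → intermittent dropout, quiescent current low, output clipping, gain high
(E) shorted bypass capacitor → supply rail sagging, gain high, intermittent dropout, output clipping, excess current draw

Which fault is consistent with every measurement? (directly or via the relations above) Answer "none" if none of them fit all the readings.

Checking each candidate against the observations:
(A) wrong-value bias resistor — no output ✓; gain high ✓; supply rail sagging ✗; intermittent dropout ✓; no DC offset ✓
(B) saturated input transistor — no output ✓; gain high ✓; supply rail sagging ✓; intermittent dropout ✗; no DC offset ✓
(C) cold solder joint on Q1 — does not account for gain high, supply rail sagging
(D) leaky coupling capacitor — does not account for no output, supply rail sagging, no DC offset
(E) shorted bypass capacitor — accounts for every observation (no output through supply rail sagging → no output)
(E) is the only candidate with no mismatches.

E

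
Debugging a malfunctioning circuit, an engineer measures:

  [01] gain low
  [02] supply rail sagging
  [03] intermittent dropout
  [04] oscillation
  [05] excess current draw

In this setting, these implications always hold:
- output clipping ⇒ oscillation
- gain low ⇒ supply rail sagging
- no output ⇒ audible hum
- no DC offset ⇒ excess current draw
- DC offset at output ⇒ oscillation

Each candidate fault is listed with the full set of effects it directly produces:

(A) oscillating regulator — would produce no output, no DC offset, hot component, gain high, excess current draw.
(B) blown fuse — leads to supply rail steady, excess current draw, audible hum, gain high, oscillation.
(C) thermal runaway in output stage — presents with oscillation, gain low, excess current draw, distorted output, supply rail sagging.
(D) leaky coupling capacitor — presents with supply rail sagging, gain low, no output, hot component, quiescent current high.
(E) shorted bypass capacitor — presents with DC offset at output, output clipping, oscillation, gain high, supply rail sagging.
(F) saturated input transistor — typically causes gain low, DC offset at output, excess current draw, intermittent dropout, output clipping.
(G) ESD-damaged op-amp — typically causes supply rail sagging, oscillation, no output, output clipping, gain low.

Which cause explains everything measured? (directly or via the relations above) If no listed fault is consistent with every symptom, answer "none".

For each candidate, compare predicted effects to what was observed:
(A) oscillating regulator — fails on gain low, supply rail sagging, intermittent dropout, oscillation (predicts gain high, not gain low)
(B) blown fuse — fails on gain low, supply rail sagging, intermittent dropout (predicts gain high, not gain low; predicts supply rail steady, not supply rail sagging)
(C) thermal runaway in output stage — does not account for intermittent dropout
(D) leaky coupling capacitor — does not account for intermittent dropout, oscillation, excess current draw
(E) shorted bypass capacitor — gain low NO; supply rail sagging yes; intermittent dropout NO; oscillation yes; excess current draw NO
(F) saturated input transistor — accounts for every observation (supply rail sagging through gain low → supply rail sagging)
(G) ESD-damaged op-amp — does not account for intermittent dropout, excess current draw
(F) alone accounts for all the evidence.

F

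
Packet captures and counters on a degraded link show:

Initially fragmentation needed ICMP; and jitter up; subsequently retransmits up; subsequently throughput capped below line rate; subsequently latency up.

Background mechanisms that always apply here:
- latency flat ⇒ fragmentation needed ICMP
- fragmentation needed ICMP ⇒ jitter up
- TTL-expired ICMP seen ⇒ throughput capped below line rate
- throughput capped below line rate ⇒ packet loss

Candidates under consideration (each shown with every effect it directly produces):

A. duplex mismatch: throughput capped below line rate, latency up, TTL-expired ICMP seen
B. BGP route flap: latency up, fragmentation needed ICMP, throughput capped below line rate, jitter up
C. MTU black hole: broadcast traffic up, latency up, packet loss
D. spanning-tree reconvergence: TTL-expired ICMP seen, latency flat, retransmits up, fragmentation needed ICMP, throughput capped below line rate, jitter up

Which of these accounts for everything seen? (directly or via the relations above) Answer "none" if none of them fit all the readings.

Per-candidate check:
(A) duplex mismatch — fragmentation needed ICMP miss; jitter up miss; retransmits up miss; throughput capped below line rate match; latency up match
(B) BGP route flap — does not account for retransmits up
(C) MTU black hole — fragmentation needed ICMP miss; jitter up miss; retransmits up miss; throughput capped below line rate miss; latency up match
(D) spanning-tree reconvergence — fails on latency up (predicts latency flat, not latency up)
None of the listed candidates fits everything.

none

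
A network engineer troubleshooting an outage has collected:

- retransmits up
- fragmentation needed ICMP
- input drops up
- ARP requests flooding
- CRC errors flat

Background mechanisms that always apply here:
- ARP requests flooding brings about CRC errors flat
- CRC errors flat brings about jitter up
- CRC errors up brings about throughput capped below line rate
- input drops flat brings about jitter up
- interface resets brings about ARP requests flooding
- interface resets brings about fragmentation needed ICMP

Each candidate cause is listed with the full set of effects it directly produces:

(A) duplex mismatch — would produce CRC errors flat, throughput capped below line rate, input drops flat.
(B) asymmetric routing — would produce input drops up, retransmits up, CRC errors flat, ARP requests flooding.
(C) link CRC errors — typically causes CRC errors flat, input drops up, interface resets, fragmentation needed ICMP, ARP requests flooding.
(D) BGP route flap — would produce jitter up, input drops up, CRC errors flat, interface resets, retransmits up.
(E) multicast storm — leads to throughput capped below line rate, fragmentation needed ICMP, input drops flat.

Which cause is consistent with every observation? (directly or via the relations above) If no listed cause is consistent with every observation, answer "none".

D

For each candidate, compare predicted effects to what was observed:
(A) duplex mismatch — retransmits up miss; fragmentation needed ICMP miss; input drops up miss; ARP requests flooding miss; CRC errors flat match
(B) asymmetric routing — retransmits up match; fragmentation needed ICMP miss; input drops up match; ARP requests flooding match; CRC errors flat match
(C) link CRC errors — does not account for retransmits up
(D) BGP route flap — accounts for every observation (fragmentation needed ICMP via interface resets → fragmentation needed ICMP)
(E) multicast storm — retransmits up miss; fragmentation needed ICMP match; input drops up miss; ARP requests flooding miss; CRC errors flat miss
(D) is the only candidate with no mismatches.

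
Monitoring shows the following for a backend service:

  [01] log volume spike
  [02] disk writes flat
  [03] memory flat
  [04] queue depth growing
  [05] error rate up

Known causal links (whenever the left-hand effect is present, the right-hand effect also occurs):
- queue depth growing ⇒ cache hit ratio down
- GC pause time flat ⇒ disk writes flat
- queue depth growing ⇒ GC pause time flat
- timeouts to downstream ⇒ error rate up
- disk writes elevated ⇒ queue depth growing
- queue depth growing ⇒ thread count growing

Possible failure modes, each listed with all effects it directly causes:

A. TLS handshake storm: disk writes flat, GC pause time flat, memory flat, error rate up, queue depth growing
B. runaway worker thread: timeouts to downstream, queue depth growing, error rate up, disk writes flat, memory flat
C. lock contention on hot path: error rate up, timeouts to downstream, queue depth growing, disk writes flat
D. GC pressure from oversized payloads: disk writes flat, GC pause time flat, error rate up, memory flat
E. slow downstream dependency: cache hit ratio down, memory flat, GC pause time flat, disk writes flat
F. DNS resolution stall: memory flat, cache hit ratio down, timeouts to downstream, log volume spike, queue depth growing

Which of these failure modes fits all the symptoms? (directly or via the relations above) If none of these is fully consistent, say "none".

Testing each hypothesis:
(A) TLS handshake storm — log volume spike NO; disk writes flat yes; memory flat yes; queue depth growing yes; error rate up yes
(B) runaway worker thread — does not account for log volume spike
(C) lock contention on hot path — does not account for log volume spike, memory flat
(D) GC pressure from oversized payloads — log volume spike NO; disk writes flat yes; memory flat yes; queue depth growing NO; error rate up yes
(E) slow downstream dependency — does not account for log volume spike, queue depth growing, error rate up
(F) DNS resolution stall — log volume spike yes; disk writes flat yes (by queue depth growing → GC pause time flat → disk writes flat); memory flat yes; queue depth growing yes; error rate up yes (by timeouts to downstream → error rate up)
(F) is the only candidate with no mismatches.

F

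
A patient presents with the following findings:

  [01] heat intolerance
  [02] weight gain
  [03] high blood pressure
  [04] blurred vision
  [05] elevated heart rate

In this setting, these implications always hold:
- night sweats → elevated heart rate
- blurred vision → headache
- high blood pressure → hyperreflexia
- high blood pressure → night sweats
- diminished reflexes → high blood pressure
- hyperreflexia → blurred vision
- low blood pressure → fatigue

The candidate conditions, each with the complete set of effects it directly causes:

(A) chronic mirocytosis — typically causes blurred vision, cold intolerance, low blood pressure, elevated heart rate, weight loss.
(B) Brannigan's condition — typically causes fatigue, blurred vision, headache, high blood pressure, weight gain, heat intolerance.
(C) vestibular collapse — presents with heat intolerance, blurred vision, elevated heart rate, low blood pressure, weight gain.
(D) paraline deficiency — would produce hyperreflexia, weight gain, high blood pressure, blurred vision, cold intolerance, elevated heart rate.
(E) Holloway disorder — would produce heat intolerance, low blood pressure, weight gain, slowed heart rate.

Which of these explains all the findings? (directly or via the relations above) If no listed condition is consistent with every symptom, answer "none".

Per-candidate check:
(A) chronic mirocytosis — fails on heat intolerance, weight gain, high blood pressure (predicts cold intolerance, not heat intolerance; predicts weight loss, not weight gain; predicts low blood pressure, not high blood pressure)
(B) Brannigan's condition — accounts for every observation (elevated heart rate by high blood pressure → night sweats → elevated heart rate)
(C) vestibular collapse — heat intolerance match; weight gain match; high blood pressure miss; blurred vision match; elevated heart rate match
(D) paraline deficiency — heat intolerance miss; weight gain match; high blood pressure match; blurred vision match; elevated heart rate match
(E) Holloway disorder — fails on high blood pressure, blurred vision, elevated heart rate (predicts low blood pressure, not high blood pressure; predicts slowed heart rate, not elevated heart rate)
(B) is the only candidate with no mismatches.

B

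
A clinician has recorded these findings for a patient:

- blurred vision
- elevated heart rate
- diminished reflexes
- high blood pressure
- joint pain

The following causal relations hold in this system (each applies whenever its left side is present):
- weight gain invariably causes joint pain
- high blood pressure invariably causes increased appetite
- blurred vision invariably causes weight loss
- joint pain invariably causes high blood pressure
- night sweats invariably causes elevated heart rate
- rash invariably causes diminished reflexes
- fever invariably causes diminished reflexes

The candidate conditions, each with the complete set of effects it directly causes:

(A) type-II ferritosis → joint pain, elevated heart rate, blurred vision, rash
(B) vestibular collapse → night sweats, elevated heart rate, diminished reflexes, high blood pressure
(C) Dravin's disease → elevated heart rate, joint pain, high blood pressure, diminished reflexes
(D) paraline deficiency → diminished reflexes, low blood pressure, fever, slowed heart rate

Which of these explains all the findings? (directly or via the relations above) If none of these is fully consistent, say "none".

Per-candidate check:
(A) type-II ferritosis — accounts for every observation (diminished reflexes via rash → diminished reflexes)
(B) vestibular collapse — blurred vision miss; elevated heart rate match; diminished reflexes match; high blood pressure match; joint pain miss
(C) Dravin's disease — does not account for blurred vision
(D) paraline deficiency — fails on blurred vision, elevated heart rate, high blood pressure, joint pain (predicts slowed heart rate, not elevated heart rate; predicts low blood pressure, not high blood pressure)
(A) alone accounts for all the evidence.

A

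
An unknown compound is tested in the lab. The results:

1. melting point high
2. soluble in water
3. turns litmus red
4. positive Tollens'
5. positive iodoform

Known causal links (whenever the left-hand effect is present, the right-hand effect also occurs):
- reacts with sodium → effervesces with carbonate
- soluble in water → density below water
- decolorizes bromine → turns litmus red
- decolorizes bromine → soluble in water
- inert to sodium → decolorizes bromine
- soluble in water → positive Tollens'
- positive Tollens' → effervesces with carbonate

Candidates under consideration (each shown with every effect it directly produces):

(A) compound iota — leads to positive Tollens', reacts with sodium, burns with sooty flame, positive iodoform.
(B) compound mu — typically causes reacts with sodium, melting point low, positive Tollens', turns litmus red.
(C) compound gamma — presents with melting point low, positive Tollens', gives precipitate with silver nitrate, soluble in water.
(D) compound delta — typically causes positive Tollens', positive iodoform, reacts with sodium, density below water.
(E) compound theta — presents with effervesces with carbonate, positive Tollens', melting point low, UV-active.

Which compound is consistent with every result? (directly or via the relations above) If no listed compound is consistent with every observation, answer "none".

For each candidate, compare predicted effects to what was observed:
(A) compound iota — melting point high miss; soluble in water miss; turns litmus red miss; positive Tollens' match; positive iodoform match
(B) compound mu — melting point high miss; soluble in water miss; turns litmus red match; positive Tollens' match; positive iodoform miss
(C) compound gamma — fails on melting point high, turns litmus red, positive iodoform (predicts melting point low, not melting point high)
(D) compound delta — does not account for melting point high, soluble in water, turns litmus red
(E) compound theta — melting point high miss; soluble in water miss; turns litmus red miss; positive Tollens' match; positive iodoform miss
Every candidate fails on at least one observation.

none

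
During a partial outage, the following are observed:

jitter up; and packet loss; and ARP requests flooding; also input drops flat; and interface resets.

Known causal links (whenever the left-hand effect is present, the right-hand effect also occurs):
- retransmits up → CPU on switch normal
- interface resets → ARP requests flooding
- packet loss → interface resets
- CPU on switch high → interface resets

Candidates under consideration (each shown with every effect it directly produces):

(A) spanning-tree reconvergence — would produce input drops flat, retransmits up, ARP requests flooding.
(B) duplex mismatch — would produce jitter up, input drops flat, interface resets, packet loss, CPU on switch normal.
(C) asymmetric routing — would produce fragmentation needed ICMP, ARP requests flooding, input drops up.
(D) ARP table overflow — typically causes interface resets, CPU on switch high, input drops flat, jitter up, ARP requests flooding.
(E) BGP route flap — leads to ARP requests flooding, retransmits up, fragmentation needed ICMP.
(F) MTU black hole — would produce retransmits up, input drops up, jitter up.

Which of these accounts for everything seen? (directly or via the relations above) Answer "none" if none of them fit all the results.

B

Checking each candidate against the observations:
(A) spanning-tree reconvergence — does not account for jitter up, packet loss, interface resets
(B) duplex mismatch — jitter up +; packet loss +; ARP requests flooding + (via interface resets → ARP requests flooding); input drops flat +; interface resets +
(C) asymmetric routing — jitter up -; packet loss -; ARP requests flooding +; input drops flat -; interface resets -
(D) ARP table overflow — does not account for packet loss
(E) BGP route flap — jitter up -; packet loss -; ARP requests flooding +; input drops flat -; interface resets -
(F) MTU black hole — jitter up +; packet loss -; ARP requests flooding -; input drops flat -; interface resets -
Only (B) is consistent with every observation.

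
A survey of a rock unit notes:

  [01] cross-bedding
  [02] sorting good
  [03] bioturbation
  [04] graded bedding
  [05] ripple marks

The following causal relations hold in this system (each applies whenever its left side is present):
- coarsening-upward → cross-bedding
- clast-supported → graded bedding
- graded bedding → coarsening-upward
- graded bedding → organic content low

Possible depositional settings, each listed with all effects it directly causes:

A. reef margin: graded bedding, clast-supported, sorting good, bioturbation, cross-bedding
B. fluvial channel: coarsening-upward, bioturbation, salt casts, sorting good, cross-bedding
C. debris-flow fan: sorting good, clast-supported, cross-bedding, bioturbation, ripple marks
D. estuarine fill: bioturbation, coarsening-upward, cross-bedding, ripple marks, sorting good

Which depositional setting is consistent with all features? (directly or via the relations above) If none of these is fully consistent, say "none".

C

Checking each candidate against the observations:
(A) reef margin — cross-bedding +; sorting good +; bioturbation +; graded bedding +; ripple marks -
(B) fluvial channel — cross-bedding +; sorting good +; bioturbation +; graded bedding -; ripple marks -
(C) debris-flow fan — cross-bedding +; sorting good +; bioturbation +; graded bedding + (via clast-supported → graded bedding); ripple marks +
(D) estuarine fill — cross-bedding +; sorting good +; bioturbation +; graded bedding -; ripple marks +
(C) is the only candidate with no mismatches.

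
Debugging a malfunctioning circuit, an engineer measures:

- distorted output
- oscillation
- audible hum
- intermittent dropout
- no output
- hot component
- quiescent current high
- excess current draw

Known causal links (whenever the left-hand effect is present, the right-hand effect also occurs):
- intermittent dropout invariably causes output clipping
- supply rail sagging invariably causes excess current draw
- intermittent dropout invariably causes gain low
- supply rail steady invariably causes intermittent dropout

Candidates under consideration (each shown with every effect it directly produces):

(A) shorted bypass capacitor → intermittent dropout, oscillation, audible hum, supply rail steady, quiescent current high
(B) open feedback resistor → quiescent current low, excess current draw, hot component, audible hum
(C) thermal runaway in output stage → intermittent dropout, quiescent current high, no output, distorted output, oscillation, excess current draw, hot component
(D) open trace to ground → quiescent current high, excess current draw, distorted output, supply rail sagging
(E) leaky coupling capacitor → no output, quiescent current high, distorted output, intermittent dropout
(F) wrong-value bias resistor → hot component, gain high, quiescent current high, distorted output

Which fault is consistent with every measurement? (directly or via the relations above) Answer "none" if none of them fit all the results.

none

Checking each candidate against the observations:
(A) shorted bypass capacitor — distorted output -; oscillation +; audible hum +; intermittent dropout +; no output -; hot component -; quiescent current high +; excess current draw -
(B) open feedback resistor — distorted output -; oscillation -; audible hum +; intermittent dropout -; no output -; hot component +; quiescent current high -; excess current draw +
(C) thermal runaway in output stage — does not account for audible hum
(D) open trace to ground — distorted output +; oscillation -; audible hum -; intermittent dropout -; no output -; hot component -; quiescent current high +; excess current draw +
(E) leaky coupling capacitor — distorted output +; oscillation -; audible hum -; intermittent dropout +; no output +; hot component -; quiescent current high +; excess current draw -
(F) wrong-value bias resistor — does not account for oscillation, audible hum, intermittent dropout, no output, excess current draw
Every candidate fails on at least one observation.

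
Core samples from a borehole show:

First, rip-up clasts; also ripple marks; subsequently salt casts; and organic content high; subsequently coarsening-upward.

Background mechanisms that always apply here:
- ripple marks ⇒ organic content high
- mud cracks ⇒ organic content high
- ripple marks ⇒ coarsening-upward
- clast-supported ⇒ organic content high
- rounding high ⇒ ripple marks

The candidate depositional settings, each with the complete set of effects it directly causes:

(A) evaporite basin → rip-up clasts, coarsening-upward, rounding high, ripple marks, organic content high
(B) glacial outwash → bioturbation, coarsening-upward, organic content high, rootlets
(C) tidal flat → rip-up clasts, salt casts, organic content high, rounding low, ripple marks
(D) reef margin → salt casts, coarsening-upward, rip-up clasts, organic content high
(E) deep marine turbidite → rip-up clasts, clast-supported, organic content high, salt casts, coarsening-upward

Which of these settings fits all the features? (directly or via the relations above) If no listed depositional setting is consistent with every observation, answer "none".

C

Per-candidate check:
(A) evaporite basin — does not account for salt casts
(B) glacial outwash — rip-up clasts miss; ripple marks miss; salt casts miss; organic content high match; coarsening-upward match
(C) tidal flat — rip-up clasts match; ripple marks match; salt casts match; organic content high match; coarsening-upward match (through ripple marks → coarsening-upward)
(D) reef margin — does not account for ripple marks
(E) deep marine turbidite — rip-up clasts match; ripple marks miss; salt casts match; organic content high match; coarsening-upward match
Only (C) is consistent with every observation.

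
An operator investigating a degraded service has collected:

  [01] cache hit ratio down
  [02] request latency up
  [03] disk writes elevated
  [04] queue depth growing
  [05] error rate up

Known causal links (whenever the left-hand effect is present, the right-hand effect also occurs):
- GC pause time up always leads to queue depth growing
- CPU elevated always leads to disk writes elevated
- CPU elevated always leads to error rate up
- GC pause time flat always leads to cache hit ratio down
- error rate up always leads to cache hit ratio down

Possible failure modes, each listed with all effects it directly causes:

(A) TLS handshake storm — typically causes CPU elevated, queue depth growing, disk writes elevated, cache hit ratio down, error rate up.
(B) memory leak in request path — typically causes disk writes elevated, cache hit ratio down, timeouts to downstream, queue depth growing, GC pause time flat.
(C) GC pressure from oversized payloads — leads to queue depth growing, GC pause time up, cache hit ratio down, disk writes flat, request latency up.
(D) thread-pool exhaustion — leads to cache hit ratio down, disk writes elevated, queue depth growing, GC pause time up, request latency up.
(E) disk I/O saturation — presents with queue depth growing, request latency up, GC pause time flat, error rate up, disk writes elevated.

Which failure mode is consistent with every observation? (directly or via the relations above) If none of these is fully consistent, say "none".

E

For each candidate, compare predicted effects to what was observed:
(A) TLS handshake storm — does not account for request latency up
(B) memory leak in request path — does not account for request latency up, error rate up
(C) GC pressure from oversized payloads — cache hit ratio down match; request latency up match; disk writes elevated miss; queue depth growing match; error rate up miss
(D) thread-pool exhaustion — cache hit ratio down match; request latency up match; disk writes elevated match; queue depth growing match; error rate up miss
(E) disk I/O saturation — accounts for every observation (cache hit ratio down by GC pause time flat → cache hit ratio down)
(E) is the only candidate with no mismatches.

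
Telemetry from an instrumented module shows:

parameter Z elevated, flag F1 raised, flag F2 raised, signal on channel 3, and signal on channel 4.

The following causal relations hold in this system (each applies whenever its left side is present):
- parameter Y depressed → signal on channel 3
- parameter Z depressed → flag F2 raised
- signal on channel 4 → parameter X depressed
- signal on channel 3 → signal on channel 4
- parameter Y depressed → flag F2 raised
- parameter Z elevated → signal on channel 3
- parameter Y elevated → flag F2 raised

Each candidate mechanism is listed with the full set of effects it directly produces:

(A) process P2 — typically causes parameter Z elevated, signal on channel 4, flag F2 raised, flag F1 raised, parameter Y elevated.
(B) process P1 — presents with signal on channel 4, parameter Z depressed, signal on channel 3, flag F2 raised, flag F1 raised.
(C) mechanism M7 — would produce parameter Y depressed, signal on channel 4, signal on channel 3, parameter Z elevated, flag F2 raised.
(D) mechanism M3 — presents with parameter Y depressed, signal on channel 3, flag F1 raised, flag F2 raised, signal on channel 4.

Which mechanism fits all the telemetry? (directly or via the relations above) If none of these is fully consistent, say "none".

Testing each hypothesis:
(A) process P2 — accounts for every observation (signal on channel 3 through parameter Z elevated → signal on channel 3)
(B) process P1 — parameter Z elevated NO; flag F1 raised yes; flag F2 raised yes; signal on channel 3 yes; signal on channel 4 yes
(C) mechanism M7 — does not account for flag F1 raised
(D) mechanism M3 — does not account for parameter Z elevated
(A) alone accounts for all the evidence.

A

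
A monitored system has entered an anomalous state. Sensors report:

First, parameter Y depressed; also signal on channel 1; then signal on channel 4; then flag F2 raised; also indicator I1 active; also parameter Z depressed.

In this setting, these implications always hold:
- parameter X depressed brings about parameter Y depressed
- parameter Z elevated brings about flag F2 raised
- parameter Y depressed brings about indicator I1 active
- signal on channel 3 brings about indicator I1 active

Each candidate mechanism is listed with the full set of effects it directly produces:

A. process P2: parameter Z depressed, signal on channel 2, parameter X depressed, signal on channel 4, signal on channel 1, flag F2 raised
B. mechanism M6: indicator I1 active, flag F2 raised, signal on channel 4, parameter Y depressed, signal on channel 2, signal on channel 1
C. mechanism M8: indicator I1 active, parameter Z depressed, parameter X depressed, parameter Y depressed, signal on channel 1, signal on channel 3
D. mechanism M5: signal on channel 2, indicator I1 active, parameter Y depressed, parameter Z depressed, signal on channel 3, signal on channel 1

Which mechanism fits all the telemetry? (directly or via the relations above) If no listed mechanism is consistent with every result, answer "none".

For each candidate, compare predicted effects to what was observed:
(A) process P2 — accounts for every observation (parameter Y depressed through parameter X depressed → parameter Y depressed)
(B) mechanism M6 — parameter Y depressed ✓; signal on channel 1 ✓; signal on channel 4 ✓; flag F2 raised ✓; indicator I1 active ✓; parameter Z depressed ✗
(C) mechanism M8 — parameter Y depressed ✓; signal on channel 1 ✓; signal on channel 4 ✗; flag F2 raised ✗; indicator I1 active ✓; parameter Z depressed ✓
(D) mechanism M5 — parameter Y depressed ✓; signal on channel 1 ✓; signal on channel 4 ✗; flag F2 raised ✗; indicator I1 active ✓; parameter Z depressed ✓
(A) alone accounts for all the evidence.

A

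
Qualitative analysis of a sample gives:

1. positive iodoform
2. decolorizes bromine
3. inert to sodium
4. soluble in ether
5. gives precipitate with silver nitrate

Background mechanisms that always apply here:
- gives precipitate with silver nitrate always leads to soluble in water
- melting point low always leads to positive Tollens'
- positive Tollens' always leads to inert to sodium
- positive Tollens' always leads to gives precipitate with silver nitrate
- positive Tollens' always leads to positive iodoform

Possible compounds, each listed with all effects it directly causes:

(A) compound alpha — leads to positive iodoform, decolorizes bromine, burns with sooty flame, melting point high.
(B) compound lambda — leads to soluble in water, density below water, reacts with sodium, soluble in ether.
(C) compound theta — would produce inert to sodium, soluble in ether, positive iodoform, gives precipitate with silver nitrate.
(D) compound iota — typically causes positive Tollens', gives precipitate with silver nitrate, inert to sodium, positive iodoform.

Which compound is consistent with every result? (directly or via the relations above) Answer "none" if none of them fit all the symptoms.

Testing each hypothesis:
(A) compound alpha — positive iodoform match; decolorizes bromine match; inert to sodium miss; soluble in ether miss; gives precipitate with silver nitrate miss
(B) compound lambda — fails on positive iodoform, decolorizes bromine, inert to sodium, gives precipitate with silver nitrate (predicts reacts with sodium, not inert to sodium)
(C) compound theta — positive iodoform match; decolorizes bromine miss; inert to sodium match; soluble in ether match; gives precipitate with silver nitrate match
(D) compound iota — positive iodoform match; decolorizes bromine miss; inert to sodium match; soluble in ether miss; gives precipitate with silver nitrate match
Every candidate fails on at least one observation.

none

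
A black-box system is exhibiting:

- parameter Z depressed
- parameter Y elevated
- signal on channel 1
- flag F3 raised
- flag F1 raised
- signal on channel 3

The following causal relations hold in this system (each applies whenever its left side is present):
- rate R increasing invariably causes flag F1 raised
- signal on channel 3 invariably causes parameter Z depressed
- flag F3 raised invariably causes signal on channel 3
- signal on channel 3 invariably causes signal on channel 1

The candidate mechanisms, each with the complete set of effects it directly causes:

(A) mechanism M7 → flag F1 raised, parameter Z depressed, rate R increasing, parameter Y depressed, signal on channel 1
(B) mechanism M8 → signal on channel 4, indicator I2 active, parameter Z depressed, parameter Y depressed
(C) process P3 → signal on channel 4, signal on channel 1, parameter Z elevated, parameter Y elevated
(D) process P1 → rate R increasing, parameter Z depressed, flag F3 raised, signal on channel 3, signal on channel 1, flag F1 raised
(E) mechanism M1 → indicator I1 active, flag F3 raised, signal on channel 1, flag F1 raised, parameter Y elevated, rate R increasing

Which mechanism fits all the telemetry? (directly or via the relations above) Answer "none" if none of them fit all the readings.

E

Checking each candidate against the observations:
(A) mechanism M7 — fails on parameter Y elevated, flag F3 raised, signal on channel 3 (predicts parameter Y depressed, not parameter Y elevated)
(B) mechanism M8 — fails on parameter Y elevated, signal on channel 1, flag F3 raised, flag F1 raised, signal on channel 3 (predicts parameter Y depressed, not parameter Y elevated)
(C) process P3 — fails on parameter Z depressed, flag F3 raised, flag F1 raised, signal on channel 3 (predicts parameter Z elevated, not parameter Z depressed)
(D) process P1 — does not account for parameter Y elevated
(E) mechanism M1 — accounts for every observation (parameter Z depressed through flag F3 raised → signal on channel 3 → parameter Z depressed)
Only (E) is consistent with every observation.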